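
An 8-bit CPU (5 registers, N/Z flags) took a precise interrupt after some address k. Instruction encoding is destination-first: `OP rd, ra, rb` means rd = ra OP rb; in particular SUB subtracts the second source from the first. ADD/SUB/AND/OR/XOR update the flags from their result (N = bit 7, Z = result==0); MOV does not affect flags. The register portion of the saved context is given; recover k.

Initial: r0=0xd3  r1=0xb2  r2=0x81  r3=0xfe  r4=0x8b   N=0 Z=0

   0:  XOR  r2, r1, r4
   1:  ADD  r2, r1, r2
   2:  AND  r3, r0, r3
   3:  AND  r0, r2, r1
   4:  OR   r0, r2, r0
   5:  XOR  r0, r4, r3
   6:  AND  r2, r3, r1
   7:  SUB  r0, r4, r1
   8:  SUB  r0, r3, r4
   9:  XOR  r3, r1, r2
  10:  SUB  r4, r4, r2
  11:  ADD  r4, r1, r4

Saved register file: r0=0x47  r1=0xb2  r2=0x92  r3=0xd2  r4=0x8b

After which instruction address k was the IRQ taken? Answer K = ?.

after  0: r0=0xd3 r1=0xb2 r2=0x39 r3=0xfe r4=0x8b  N=0 Z=0
after  1: r0=0xd3 r1=0xb2 r2=0xeb r3=0xfe r4=0x8b  N=1 Z=0
after  2: r0=0xd3 r1=0xb2 r2=0xeb r3=0xd2 r4=0x8b  N=1 Z=0
after  3: r0=0xa2 r1=0xb2 r2=0xeb r3=0xd2 r4=0x8b  N=1 Z=0
after  4: r0=0xeb r1=0xb2 r2=0xeb r3=0xd2 r4=0x8b  N=1 Z=0
after  5: r0=0x59 r1=0xb2 r2=0xeb r3=0xd2 r4=0x8b  N=0 Z=0
after  6: r0=0x59 r1=0xb2 r2=0x92 r3=0xd2 r4=0x8b  N=1 Z=0
after  7: r0=0xd9 r1=0xb2 r2=0x92 r3=0xd2 r4=0x8b  N=1 Z=0
after  8: r0=0x47 r1=0xb2 r2=0x92 r3=0xd2 r4=0x8b  N=0 Z=0
-- IRQ taken; context saved, return-PC = 9 --

K = 8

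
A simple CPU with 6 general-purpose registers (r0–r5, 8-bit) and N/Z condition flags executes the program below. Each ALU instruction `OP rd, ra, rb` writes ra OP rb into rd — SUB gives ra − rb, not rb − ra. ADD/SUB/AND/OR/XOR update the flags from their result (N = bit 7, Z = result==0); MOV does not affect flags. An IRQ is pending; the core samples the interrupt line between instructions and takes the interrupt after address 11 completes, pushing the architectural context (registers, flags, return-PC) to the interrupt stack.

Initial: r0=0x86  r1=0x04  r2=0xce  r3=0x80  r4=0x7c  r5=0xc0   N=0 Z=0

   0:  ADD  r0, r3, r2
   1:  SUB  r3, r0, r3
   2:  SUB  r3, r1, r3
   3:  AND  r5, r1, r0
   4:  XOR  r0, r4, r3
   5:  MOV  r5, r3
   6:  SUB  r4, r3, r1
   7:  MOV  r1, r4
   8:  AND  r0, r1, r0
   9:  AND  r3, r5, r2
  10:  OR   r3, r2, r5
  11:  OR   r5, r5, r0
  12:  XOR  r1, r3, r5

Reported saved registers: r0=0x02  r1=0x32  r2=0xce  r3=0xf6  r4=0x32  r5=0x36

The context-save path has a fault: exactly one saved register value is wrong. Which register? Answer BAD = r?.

after  0: r0=0x4e r1=0x04 r2=0xce r3=0x80 r4=0x7c r5=0xc0  N=0 Z=0
after  1: r0=0x4e r1=0x04 r2=0xce r3=0xce r4=0x7c r5=0xc0  N=1 Z=0
after  2: r0=0x4e r1=0x04 r2=0xce r3=0x36 r4=0x7c r5=0xc0  N=0 Z=0
after  3: r0=0x4e r1=0x04 r2=0xce r3=0x36 r4=0x7c r5=0x04  N=0 Z=0
after  4: r0=0x4a r1=0x04 r2=0xce r3=0x36 r4=0x7c r5=0x04  N=0 Z=0
after  5: r0=0x4a r1=0x04 r2=0xce r3=0x36 r4=0x7c r5=0x36  N=0 Z=0
after  6: r0=0x4a r1=0x04 r2=0xce r3=0x36 r4=0x32 r5=0x36  N=0 Z=0
after  7: r0=0x4a r1=0x32 r2=0xce r3=0x36 r4=0x32 r5=0x36  N=0 Z=0
after  8: r0=0x02 r1=0x32 r2=0xce r3=0x36 r4=0x32 r5=0x36  N=0 Z=0
after  9: r0=0x02 r1=0x32 r2=0xce r3=0x06 r4=0x32 r5=0x36  N=0 Z=0
after 10: r0=0x02 r1=0x32 r2=0xce r3=0xfe r4=0x32 r5=0x36  N=1 Z=0
after 11: r0=0x02 r1=0x32 r2=0xce r3=0xfe r4=0x32 r5=0x36  N=0 Z=0
-- IRQ taken; context saved, return-PC = 12 --
mismatch: r3: reported 0xf6 vs actual 0xfe

BAD = r3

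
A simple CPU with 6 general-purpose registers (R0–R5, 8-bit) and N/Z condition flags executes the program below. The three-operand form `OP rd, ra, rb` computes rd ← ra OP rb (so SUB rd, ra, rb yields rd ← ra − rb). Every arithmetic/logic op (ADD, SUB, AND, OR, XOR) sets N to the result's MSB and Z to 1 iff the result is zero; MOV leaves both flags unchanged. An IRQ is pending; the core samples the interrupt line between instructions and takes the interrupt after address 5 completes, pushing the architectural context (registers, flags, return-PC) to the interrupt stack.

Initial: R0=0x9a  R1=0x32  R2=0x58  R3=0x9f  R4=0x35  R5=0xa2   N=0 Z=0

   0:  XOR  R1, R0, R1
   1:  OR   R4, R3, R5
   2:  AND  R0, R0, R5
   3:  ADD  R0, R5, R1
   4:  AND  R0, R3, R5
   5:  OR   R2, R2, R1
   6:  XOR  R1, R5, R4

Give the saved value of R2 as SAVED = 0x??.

SAVED = 0xf8

after  0: R0=0x9a R1=0xa8 R2=0x58 R3=0x9f R4=0x35 R5=0xa2  N=1 Z=0
after  1: R0=0x9a R1=0xa8 R2=0x58 R3=0x9f R4=0xbf R5=0xa2  N=1 Z=0
after  2: R0=0x82 R1=0xa8 R2=0x58 R3=0x9f R4=0xbf R5=0xa2  N=1 Z=0
after  3: R0=0x4a R1=0xa8 R2=0x58 R3=0x9f R4=0xbf R5=0xa2  N=0 Z=0
after  4: R0=0x82 R1=0xa8 R2=0x58 R3=0x9f R4=0xbf R5=0xa2  N=1 Z=0
after  5: R0=0x82 R1=0xa8 R2=0xf8 R3=0x9f R4=0xbf R5=0xa2  N=1 Z=0
-- IRQ taken; context saved, return-PC = 6 --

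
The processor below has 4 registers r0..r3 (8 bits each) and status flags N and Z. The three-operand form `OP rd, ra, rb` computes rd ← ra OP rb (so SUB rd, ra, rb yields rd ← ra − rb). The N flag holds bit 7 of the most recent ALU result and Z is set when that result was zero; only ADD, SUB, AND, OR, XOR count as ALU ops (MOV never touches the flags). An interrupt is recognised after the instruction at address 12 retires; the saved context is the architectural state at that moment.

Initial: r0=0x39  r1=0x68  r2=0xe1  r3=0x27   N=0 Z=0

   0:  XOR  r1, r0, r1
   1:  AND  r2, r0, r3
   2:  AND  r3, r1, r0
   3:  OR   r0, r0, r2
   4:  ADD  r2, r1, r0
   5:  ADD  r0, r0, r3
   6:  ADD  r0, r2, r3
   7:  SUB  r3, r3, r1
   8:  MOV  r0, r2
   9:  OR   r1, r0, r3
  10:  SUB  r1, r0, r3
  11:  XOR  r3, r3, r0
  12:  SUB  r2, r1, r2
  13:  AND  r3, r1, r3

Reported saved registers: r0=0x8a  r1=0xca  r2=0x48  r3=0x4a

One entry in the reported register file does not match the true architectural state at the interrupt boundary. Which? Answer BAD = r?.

BAD = r2

after  0: r0=0x39 r1=0x51 r2=0xe1 r3=0x27  N=0 Z=0
after  1: r0=0x39 r1=0x51 r2=0x21 r3=0x27  N=0 Z=0
after  2: r0=0x39 r1=0x51 r2=0x21 r3=0x11  N=0 Z=0
after  3: r0=0x39 r1=0x51 r2=0x21 r3=0x11  N=0 Z=0
after  4: r0=0x39 r1=0x51 r2=0x8a r3=0x11  N=1 Z=0
after  5: r0=0x4a r1=0x51 r2=0x8a r3=0x11  N=0 Z=0
after  6: r0=0x9b r1=0x51 r2=0x8a r3=0x11  N=1 Z=0
after  7: r0=0x9b r1=0x51 r2=0x8a r3=0xc0  N=1 Z=0
after  8: r0=0x8a r1=0x51 r2=0x8a r3=0xc0  N=1 Z=0
after  9: r0=0x8a r1=0xca r2=0x8a r3=0xc0  N=1 Z=0
after 10: r0=0x8a r1=0xca r2=0x8a r3=0xc0  N=1 Z=0
after 11: r0=0x8a r1=0xca r2=0x8a r3=0x4a  N=0 Z=0
after 12: r0=0x8a r1=0xca r2=0x40 r3=0x4a  N=0 Z=0
-- IRQ taken; context saved, return-PC = 13 --
mismatch: r2: reported 0x48 vs actual 0x40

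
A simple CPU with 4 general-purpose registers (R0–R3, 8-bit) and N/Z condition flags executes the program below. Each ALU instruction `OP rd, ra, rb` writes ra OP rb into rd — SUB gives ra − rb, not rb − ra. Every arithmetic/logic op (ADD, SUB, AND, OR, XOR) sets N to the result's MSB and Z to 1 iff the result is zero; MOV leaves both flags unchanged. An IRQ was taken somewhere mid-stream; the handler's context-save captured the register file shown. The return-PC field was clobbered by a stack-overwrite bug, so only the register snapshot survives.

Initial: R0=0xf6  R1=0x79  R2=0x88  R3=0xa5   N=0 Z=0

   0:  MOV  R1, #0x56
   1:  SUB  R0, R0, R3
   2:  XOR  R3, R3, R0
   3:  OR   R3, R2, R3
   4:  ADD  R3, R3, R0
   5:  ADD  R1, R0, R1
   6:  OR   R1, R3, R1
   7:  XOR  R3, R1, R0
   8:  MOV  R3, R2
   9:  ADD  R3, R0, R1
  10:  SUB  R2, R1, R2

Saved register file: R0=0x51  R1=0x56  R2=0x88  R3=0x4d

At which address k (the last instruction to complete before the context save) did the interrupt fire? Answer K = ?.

after  0: R0=0xf6 R1=0x56 R2=0x88 R3=0xa5  N=0 Z=0
after  1: R0=0x51 R1=0x56 R2=0x88 R3=0xa5  N=0 Z=0
after  2: R0=0x51 R1=0x56 R2=0x88 R3=0xf4  N=1 Z=0
after  3: R0=0x51 R1=0x56 R2=0x88 R3=0xfc  N=1 Z=0
after  4: R0=0x51 R1=0x56 R2=0x88 R3=0x4d  N=0 Z=0
-- IRQ taken; context saved, return-PC = 5 --

K = 4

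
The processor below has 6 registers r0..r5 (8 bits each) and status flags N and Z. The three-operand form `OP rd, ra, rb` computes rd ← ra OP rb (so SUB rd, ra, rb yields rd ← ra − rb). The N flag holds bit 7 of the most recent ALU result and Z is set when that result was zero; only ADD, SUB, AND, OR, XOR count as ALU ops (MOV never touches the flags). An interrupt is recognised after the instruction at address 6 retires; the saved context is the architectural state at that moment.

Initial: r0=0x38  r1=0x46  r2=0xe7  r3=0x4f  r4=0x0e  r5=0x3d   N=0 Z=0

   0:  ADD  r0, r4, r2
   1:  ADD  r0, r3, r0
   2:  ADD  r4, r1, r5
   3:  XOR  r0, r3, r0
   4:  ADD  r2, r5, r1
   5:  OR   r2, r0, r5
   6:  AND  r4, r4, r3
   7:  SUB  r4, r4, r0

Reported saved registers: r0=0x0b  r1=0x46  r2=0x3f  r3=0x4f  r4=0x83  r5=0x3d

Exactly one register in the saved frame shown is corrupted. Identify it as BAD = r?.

BAD = r4

after  0: r0=0xf5 r1=0x46 r2=0xe7 r3=0x4f r4=0x0e r5=0x3d  N=1 Z=0
after  1: r0=0x44 r1=0x46 r2=0xe7 r3=0x4f r4=0x0e r5=0x3d  N=0 Z=0
after  2: r0=0x44 r1=0x46 r2=0xe7 r3=0x4f r4=0x83 r5=0x3d  N=1 Z=0
after  3: r0=0x0b r1=0x46 r2=0xe7 r3=0x4f r4=0x83 r5=0x3d  N=0 Z=0
after  4: r0=0x0b r1=0x46 r2=0x83 r3=0x4f r4=0x83 r5=0x3d  N=1 Z=0
after  5: r0=0x0b r1=0x46 r2=0x3f r3=0x4f r4=0x83 r5=0x3d  N=0 Z=0
after  6: r0=0x0b r1=0x46 r2=0x3f r3=0x4f r4=0x03 r5=0x3d  N=0 Z=0
-- IRQ taken; context saved, return-PC = 7 --
mismatch: r4: reported 0x83 vs actual 0x03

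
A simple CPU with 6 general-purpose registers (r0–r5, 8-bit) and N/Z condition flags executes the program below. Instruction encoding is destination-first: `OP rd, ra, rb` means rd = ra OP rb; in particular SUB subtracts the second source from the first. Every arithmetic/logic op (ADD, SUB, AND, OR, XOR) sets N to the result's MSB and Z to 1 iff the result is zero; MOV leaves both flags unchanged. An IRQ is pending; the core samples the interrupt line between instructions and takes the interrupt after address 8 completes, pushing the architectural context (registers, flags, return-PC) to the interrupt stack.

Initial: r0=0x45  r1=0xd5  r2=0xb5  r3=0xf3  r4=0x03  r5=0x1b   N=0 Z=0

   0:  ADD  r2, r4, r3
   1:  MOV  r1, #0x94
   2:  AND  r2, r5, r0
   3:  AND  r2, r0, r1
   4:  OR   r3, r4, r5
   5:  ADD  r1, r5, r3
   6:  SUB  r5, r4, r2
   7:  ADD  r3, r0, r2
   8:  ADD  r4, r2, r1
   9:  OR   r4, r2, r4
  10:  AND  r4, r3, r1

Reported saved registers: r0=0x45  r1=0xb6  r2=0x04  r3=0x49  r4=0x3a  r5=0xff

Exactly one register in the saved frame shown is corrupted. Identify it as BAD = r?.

BAD = r1

after  0: r0=0x45 r1=0xd5 r2=0xf6 r3=0xf3 r4=0x03 r5=0x1b  N=1 Z=0
after  1: r0=0x45 r1=0x94 r2=0xf6 r3=0xf3 r4=0x03 r5=0x1b  N=1 Z=0
after  2: r0=0x45 r1=0x94 r2=0x01 r3=0xf3 r4=0x03 r5=0x1b  N=0 Z=0
after  3: r0=0x45 r1=0x94 r2=0x04 r3=0xf3 r4=0x03 r5=0x1b  N=0 Z=0
after  4: r0=0x45 r1=0x94 r2=0x04 r3=0x1b r4=0x03 r5=0x1b  N=0 Z=0
after  5: r0=0x45 r1=0x36 r2=0x04 r3=0x1b r4=0x03 r5=0x1b  N=0 Z=0
after  6: r0=0x45 r1=0x36 r2=0x04 r3=0x1b r4=0x03 r5=0xff  N=1 Z=0
after  7: r0=0x45 r1=0x36 r2=0x04 r3=0x49 r4=0x03 r5=0xff  N=0 Z=0
after  8: r0=0x45 r1=0x36 r2=0x04 r3=0x49 r4=0x3a r5=0xff  N=0 Z=0
-- IRQ taken; context saved, return-PC = 9 --
mismatch: r1: reported 0xb6 vs actual 0x36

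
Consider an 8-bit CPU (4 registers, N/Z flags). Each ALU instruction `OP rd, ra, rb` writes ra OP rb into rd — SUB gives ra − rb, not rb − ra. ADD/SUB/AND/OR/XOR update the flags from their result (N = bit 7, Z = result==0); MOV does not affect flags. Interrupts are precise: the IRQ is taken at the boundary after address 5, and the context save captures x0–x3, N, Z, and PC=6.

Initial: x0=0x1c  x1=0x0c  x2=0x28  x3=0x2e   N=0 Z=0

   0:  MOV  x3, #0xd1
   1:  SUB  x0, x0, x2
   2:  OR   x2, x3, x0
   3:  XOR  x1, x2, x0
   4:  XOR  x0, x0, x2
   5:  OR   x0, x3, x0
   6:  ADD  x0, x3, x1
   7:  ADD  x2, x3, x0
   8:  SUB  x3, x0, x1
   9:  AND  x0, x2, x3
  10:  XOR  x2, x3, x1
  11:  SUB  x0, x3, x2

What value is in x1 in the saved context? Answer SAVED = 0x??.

SAVED = 0x01

after  0: x0=0x1c x1=0x0c x2=0x28 x3=0xd1  N=0 Z=0
after  1: x0=0xf4 x1=0x0c x2=0x28 x3=0xd1  N=1 Z=0
after  2: x0=0xf4 x1=0x0c x2=0xf5 x3=0xd1  N=1 Z=0
after  3: x0=0xf4 x1=0x01 x2=0xf5 x3=0xd1  N=0 Z=0
after  4: x0=0x01 x1=0x01 x2=0xf5 x3=0xd1  N=0 Z=0
after  5: x0=0xd1 x1=0x01 x2=0xf5 x3=0xd1  N=1 Z=0
-- IRQ taken; context saved, return-PC = 6 --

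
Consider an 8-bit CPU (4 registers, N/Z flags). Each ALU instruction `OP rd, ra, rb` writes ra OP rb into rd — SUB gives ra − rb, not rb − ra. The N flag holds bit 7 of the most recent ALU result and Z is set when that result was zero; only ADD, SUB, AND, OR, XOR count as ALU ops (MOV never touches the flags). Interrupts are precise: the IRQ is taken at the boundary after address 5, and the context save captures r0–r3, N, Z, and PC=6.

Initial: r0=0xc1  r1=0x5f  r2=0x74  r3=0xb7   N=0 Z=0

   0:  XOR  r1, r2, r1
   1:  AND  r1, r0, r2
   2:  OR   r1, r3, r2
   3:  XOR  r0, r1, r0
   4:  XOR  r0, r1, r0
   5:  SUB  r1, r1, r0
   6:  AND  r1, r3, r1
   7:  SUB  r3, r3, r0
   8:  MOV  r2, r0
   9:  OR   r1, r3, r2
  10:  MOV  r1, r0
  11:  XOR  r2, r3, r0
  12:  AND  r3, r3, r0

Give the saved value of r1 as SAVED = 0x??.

SAVED = 0x36

after  0: r0=0xc1 r1=0x2b r2=0x74 r3=0xb7  N=0 Z=0
after  1: r0=0xc1 r1=0x40 r2=0x74 r3=0xb7  N=0 Z=0
after  2: r0=0xc1 r1=0xf7 r2=0x74 r3=0xb7  N=1 Z=0
after  3: r0=0x36 r1=0xf7 r2=0x74 r3=0xb7  N=0 Z=0
after  4: r0=0xc1 r1=0xf7 r2=0x74 r3=0xb7  N=1 Z=0
after  5: r0=0xc1 r1=0x36 r2=0x74 r3=0xb7  N=0 Z=0
-- IRQ taken; context saved, return-PC = 6 --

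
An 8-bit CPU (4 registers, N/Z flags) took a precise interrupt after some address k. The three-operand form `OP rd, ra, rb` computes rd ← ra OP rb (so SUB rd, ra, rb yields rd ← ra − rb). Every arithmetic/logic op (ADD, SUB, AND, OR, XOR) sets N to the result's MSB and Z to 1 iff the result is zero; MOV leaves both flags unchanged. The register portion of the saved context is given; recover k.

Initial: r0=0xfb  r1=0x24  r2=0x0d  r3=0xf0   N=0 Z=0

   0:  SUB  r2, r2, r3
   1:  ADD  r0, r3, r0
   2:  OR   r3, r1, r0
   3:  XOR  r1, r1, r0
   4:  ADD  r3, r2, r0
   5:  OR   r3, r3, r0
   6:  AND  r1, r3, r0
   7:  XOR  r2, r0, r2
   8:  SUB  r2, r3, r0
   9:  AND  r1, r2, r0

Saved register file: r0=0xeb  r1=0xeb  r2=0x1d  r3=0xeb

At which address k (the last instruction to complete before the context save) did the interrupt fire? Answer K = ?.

after  0: r0=0xfb r1=0x24 r2=0x1d r3=0xf0  N=0 Z=0
after  1: r0=0xeb r1=0x24 r2=0x1d r3=0xf0  N=1 Z=0
after  2: r0=0xeb r1=0x24 r2=0x1d r3=0xef  N=1 Z=0
after  3: r0=0xeb r1=0xcf r2=0x1d r3=0xef  N=1 Z=0
after  4: r0=0xeb r1=0xcf r2=0x1d r3=0x08  N=0 Z=0
after  5: r0=0xeb r1=0xcf r2=0x1d r3=0xeb  N=1 Z=0
after  6: r0=0xeb r1=0xeb r2=0x1d r3=0xeb  N=1 Z=0
-- IRQ taken; context saved, return-PC = 7 --

K = 6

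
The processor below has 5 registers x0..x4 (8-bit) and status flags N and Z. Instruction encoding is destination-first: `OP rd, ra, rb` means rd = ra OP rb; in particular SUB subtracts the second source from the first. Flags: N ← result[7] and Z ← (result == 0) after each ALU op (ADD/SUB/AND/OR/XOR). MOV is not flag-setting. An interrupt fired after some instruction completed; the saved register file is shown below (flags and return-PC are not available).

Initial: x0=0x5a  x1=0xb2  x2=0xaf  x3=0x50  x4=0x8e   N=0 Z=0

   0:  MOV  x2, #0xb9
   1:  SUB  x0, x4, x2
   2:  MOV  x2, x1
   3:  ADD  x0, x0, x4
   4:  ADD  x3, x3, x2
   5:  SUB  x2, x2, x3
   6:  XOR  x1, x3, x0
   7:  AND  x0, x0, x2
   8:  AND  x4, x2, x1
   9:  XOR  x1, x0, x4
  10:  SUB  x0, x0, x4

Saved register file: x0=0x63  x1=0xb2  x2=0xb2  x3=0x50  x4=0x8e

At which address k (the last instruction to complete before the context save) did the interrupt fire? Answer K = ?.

after  0: x0=0x5a x1=0xb2 x2=0xb9 x3=0x50 x4=0x8e  N=0 Z=0
after  1: x0=0xd5 x1=0xb2 x2=0xb9 x3=0x50 x4=0x8e  N=1 Z=0
after  2: x0=0xd5 x1=0xb2 x2=0xb2 x3=0x50 x4=0x8e  N=1 Z=0
after  3: x0=0x63 x1=0xb2 x2=0xb2 x3=0x50 x4=0x8e  N=0 Z=0
-- IRQ taken; context saved, return-PC = 4 --

K = 3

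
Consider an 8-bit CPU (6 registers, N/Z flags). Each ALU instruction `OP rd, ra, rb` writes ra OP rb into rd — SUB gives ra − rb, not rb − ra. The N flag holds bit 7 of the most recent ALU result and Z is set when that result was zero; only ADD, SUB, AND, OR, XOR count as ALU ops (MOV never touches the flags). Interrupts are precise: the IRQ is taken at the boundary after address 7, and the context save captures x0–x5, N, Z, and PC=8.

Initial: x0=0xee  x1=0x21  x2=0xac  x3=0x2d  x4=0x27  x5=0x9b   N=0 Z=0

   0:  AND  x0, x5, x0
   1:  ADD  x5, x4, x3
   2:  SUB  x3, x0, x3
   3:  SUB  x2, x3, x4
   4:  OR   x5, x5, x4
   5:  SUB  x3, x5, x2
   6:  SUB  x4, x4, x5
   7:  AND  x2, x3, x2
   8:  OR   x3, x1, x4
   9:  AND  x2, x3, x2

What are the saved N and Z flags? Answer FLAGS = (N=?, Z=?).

after  0: x0=0x8a x1=0x21 x2=0xac x3=0x2d x4=0x27 x5=0x9b  N=1 Z=0
after  1: x0=0x8a x1=0x21 x2=0xac x3=0x2d x4=0x27 x5=0x54  N=0 Z=0
after  2: x0=0x8a x1=0x21 x2=0xac x3=0x5d x4=0x27 x5=0x54  N=0 Z=0
after  3: x0=0x8a x1=0x21 x2=0x36 x3=0x5d x4=0x27 x5=0x54  N=0 Z=0
after  4: x0=0x8a x1=0x21 x2=0x36 x3=0x5d x4=0x27 x5=0x77  N=0 Z=0
after  5: x0=0x8a x1=0x21 x2=0x36 x3=0x41 x4=0x27 x5=0x77  N=0 Z=0
after  6: x0=0x8a x1=0x21 x2=0x36 x3=0x41 x4=0xb0 x5=0x77  N=1 Z=0
after  7: x0=0x8a x1=0x21 x2=0x00 x3=0x41 x4=0xb0 x5=0x77  N=0 Z=1
-- IRQ taken; context saved, return-PC = 8 --

FLAGS = (N=0, Z=1)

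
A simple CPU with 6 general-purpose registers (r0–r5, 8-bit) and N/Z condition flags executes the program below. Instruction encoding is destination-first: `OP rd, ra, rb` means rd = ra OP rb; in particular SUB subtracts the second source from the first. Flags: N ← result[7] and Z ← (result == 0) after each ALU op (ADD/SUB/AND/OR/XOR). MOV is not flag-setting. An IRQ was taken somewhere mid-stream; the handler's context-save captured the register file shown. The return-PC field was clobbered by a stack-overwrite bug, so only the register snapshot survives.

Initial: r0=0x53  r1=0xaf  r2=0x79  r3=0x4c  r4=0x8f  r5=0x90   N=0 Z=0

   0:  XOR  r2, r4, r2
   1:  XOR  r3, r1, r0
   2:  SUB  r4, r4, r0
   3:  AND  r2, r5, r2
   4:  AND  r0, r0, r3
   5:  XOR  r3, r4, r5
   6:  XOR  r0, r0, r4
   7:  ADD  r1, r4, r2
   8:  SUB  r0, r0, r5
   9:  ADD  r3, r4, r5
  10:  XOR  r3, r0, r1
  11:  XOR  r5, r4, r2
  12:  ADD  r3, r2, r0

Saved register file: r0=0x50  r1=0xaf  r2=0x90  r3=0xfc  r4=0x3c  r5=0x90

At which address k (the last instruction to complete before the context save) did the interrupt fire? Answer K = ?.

after  0: r0=0x53 r1=0xaf r2=0xf6 r3=0x4c r4=0x8f r5=0x90  N=1 Z=0
after  1: r0=0x53 r1=0xaf r2=0xf6 r3=0xfc r4=0x8f r5=0x90  N=1 Z=0
after  2: r0=0x53 r1=0xaf r2=0xf6 r3=0xfc r4=0x3c r5=0x90  N=0 Z=0
after  3: r0=0x53 r1=0xaf r2=0x90 r3=0xfc r4=0x3c r5=0x90  N=1 Z=0
after  4: r0=0x50 r1=0xaf r2=0x90 r3=0xfc r4=0x3c r5=0x90  N=0 Z=0
-- IRQ taken; context saved, return-PC = 5 --

K = 4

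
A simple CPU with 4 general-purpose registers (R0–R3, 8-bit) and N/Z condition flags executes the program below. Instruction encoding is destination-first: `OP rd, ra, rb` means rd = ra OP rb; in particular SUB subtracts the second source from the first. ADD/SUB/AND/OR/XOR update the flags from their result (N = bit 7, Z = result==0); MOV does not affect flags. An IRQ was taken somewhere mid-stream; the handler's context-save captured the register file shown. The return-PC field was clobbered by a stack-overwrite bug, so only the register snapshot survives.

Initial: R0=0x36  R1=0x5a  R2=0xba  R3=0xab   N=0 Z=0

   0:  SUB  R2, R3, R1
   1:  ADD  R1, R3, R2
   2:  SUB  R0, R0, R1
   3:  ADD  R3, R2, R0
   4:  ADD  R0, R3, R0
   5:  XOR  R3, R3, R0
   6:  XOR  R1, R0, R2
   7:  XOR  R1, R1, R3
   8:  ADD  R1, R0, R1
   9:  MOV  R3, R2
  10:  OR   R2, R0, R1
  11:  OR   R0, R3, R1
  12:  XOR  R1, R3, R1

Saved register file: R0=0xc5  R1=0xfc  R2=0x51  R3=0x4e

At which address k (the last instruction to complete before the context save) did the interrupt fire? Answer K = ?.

after  0: R0=0x36 R1=0x5a R2=0x51 R3=0xab  N=0 Z=0
after  1: R0=0x36 R1=0xfc R2=0x51 R3=0xab  N=1 Z=0
after  2: R0=0x3a R1=0xfc R2=0x51 R3=0xab  N=0 Z=0
after  3: R0=0x3a R1=0xfc R2=0x51 R3=0x8b  N=1 Z=0
after  4: R0=0xc5 R1=0xfc R2=0x51 R3=0x8b  N=1 Z=0
after  5: R0=0xc5 R1=0xfc R2=0x51 R3=0x4e  N=0 Z=0
-- IRQ taken; context saved, return-PC = 6 --

K = 5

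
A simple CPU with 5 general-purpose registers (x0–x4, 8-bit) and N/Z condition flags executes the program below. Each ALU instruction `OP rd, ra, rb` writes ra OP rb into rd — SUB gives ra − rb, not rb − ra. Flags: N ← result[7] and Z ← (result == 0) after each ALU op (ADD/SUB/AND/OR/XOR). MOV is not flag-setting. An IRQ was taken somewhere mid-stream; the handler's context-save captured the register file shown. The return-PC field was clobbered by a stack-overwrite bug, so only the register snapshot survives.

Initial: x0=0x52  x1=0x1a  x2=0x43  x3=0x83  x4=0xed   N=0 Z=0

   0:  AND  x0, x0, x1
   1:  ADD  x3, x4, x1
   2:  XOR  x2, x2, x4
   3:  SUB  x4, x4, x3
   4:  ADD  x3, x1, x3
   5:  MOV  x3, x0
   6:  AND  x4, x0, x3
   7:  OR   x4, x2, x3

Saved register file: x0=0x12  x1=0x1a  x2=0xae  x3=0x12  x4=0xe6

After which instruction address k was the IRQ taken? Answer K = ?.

after  0: x0=0x12 x1=0x1a x2=0x43 x3=0x83 x4=0xed  N=0 Z=0
after  1: x0=0x12 x1=0x1a x2=0x43 x3=0x07 x4=0xed  N=0 Z=0
after  2: x0=0x12 x1=0x1a x2=0xae x3=0x07 x4=0xed  N=1 Z=0
after  3: x0=0x12 x1=0x1a x2=0xae x3=0x07 x4=0xe6  N=1 Z=0
after  4: x0=0x12 x1=0x1a x2=0xae x3=0x21 x4=0xe6  N=0 Z=0
after  5: x0=0x12 x1=0x1a x2=0xae x3=0x12 x4=0xe6  N=0 Z=0
-- IRQ taken; context saved, return-PC = 6 --

K = 5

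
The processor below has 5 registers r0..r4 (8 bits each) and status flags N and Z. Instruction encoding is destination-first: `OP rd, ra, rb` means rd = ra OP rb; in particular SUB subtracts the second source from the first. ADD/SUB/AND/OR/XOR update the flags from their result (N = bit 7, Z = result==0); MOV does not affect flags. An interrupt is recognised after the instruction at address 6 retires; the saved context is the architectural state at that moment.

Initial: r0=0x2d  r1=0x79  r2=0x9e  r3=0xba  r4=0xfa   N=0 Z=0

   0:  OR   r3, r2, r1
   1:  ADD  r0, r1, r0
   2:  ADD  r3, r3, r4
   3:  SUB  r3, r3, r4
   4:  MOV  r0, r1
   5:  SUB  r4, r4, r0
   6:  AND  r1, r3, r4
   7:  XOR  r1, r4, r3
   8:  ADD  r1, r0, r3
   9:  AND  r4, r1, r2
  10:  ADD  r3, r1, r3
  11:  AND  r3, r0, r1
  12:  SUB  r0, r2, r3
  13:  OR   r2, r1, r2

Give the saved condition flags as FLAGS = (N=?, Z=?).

after  0: r0=0x2d r1=0x79 r2=0x9e r3=0xff r4=0xfa  N=1 Z=0
after  1: r0=0xa6 r1=0x79 r2=0x9e r3=0xff r4=0xfa  N=1 Z=0
after  2: r0=0xa6 r1=0x79 r2=0x9e r3=0xf9 r4=0xfa  N=1 Z=0
after  3: r0=0xa6 r1=0x79 r2=0x9e r3=0xff r4=0xfa  N=1 Z=0
after  4: r0=0x79 r1=0x79 r2=0x9e r3=0xff r4=0xfa  N=1 Z=0
after  5: r0=0x79 r1=0x79 r2=0x9e r3=0xff r4=0x81  N=1 Z=0
after  6: r0=0x79 r1=0x81 r2=0x9e r3=0xff r4=0x81  N=1 Z=0
-- IRQ taken; context saved, return-PC = 7 --

FLAGS = (N=1, Z=0)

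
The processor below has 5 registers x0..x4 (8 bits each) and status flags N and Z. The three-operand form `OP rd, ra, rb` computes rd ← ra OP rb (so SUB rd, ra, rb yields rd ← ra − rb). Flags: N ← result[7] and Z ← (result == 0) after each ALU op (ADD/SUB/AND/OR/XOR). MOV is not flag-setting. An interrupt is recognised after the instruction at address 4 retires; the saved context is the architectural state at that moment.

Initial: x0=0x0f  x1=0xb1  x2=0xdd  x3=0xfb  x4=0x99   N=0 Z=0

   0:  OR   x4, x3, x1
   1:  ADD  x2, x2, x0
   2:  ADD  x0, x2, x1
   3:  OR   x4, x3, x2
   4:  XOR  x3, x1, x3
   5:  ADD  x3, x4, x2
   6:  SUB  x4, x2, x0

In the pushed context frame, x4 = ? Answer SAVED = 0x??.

after  0: x0=0x0f x1=0xb1 x2=0xdd x3=0xfb x4=0xfb  N=1 Z=0
after  1: x0=0x0f x1=0xb1 x2=0xec x3=0xfb x4=0xfb  N=1 Z=0
after  2: x0=0x9d x1=0xb1 x2=0xec x3=0xfb x4=0xfb  N=1 Z=0
after  3: x0=0x9d x1=0xb1 x2=0xec x3=0xfb x4=0xff  N=1 Z=0
after  4: x0=0x9d x1=0xb1 x2=0xec x3=0x4a x4=0xff  N=0 Z=0
-- IRQ taken; context saved, return-PC = 5 --

SAVED = 0xff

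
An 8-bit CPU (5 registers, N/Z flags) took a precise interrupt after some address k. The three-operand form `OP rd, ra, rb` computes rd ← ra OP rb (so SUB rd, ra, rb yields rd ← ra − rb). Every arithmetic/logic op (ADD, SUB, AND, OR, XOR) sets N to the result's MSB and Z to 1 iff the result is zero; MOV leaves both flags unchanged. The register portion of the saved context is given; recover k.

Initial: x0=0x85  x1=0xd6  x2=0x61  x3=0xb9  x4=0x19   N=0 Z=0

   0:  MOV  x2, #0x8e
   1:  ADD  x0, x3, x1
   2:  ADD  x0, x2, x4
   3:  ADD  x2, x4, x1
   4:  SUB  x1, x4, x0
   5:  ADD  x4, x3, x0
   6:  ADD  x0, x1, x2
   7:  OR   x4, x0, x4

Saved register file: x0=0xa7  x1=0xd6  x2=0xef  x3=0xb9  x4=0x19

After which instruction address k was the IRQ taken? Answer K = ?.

after  0: x0=0x85 x1=0xd6 x2=0x8e x3=0xb9 x4=0x19  N=0 Z=0
after  1: x0=0x8f x1=0xd6 x2=0x8e x3=0xb9 x4=0x19  N=1 Z=0
after  2: x0=0xa7 x1=0xd6 x2=0x8e x3=0xb9 x4=0x19  N=1 Z=0
after  3: x0=0xa7 x1=0xd6 x2=0xef x3=0xb9 x4=0x19  N=1 Z=0
-- IRQ taken; context saved, return-PC = 4 --

K = 3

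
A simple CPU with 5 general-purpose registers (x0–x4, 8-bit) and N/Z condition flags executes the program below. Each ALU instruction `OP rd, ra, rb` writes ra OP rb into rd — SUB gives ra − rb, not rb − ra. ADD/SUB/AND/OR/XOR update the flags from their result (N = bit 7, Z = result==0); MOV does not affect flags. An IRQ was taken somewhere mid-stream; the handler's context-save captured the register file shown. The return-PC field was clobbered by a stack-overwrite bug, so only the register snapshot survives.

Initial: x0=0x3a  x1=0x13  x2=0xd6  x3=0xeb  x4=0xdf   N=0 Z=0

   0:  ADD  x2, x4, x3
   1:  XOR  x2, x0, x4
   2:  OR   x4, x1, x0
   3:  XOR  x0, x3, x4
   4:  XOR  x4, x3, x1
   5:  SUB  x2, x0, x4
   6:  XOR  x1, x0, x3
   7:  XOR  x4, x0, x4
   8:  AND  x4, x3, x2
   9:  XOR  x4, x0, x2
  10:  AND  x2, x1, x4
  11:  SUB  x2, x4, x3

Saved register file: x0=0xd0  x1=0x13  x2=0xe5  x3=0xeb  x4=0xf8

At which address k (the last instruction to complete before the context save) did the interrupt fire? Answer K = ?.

K = 4

after  0: x0=0x3a x1=0x13 x2=0xca x3=0xeb x4=0xdf  N=1 Z=0
after  1: x0=0x3a x1=0x13 x2=0xe5 x3=0xeb x4=0xdf  N=1 Z=0
after  2: x0=0x3a x1=0x13 x2=0xe5 x3=0xeb x4=0x3b  N=0 Z=0
after  3: x0=0xd0 x1=0x13 x2=0xe5 x3=0xeb x4=0x3b  N=1 Z=0
after  4: x0=0xd0 x1=0x13 x2=0xe5 x3=0xeb x4=0xf8  N=1 Z=0
-- IRQ taken; context saved, return-PC = 5 --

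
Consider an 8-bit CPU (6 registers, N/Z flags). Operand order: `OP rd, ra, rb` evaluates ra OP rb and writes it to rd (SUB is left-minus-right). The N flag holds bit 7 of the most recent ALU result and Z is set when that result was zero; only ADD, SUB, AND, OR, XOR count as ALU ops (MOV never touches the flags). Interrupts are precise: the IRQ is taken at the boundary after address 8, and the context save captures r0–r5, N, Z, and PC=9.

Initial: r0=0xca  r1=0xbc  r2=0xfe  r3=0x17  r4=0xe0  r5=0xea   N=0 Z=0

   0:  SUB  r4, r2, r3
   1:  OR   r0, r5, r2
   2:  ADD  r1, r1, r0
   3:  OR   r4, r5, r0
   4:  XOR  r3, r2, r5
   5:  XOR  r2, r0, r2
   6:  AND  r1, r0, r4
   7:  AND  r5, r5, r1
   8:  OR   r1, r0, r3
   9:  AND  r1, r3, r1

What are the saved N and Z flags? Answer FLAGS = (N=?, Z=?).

after  0: r0=0xca r1=0xbc r2=0xfe r3=0x17 r4=0xe7 r5=0xea  N=1 Z=0
after  1: r0=0xfe r1=0xbc r2=0xfe r3=0x17 r4=0xe7 r5=0xea  N=1 Z=0
after  2: r0=0xfe r1=0xba r2=0xfe r3=0x17 r4=0xe7 r5=0xea  N=1 Z=0
after  3: r0=0xfe r1=0xba r2=0xfe r3=0x17 r4=0xfe r5=0xea  N=1 Z=0
after  4: r0=0xfe r1=0xba r2=0xfe r3=0x14 r4=0xfe r5=0xea  N=0 Z=0
after  5: r0=0xfe r1=0xba r2=0x00 r3=0x14 r4=0xfe r5=0xea  N=0 Z=1
after  6: r0=0xfe r1=0xfe r2=0x00 r3=0x14 r4=0xfe r5=0xea  N=1 Z=0
after  7: r0=0xfe r1=0xfe r2=0x00 r3=0x14 r4=0xfe r5=0xea  N=1 Z=0
after  8: r0=0xfe r1=0xfe r2=0x00 r3=0x14 r4=0xfe r5=0xea  N=1 Z=0
-- IRQ taken; context saved, return-PC = 9 --

FLAGS = (N=1, Z=0)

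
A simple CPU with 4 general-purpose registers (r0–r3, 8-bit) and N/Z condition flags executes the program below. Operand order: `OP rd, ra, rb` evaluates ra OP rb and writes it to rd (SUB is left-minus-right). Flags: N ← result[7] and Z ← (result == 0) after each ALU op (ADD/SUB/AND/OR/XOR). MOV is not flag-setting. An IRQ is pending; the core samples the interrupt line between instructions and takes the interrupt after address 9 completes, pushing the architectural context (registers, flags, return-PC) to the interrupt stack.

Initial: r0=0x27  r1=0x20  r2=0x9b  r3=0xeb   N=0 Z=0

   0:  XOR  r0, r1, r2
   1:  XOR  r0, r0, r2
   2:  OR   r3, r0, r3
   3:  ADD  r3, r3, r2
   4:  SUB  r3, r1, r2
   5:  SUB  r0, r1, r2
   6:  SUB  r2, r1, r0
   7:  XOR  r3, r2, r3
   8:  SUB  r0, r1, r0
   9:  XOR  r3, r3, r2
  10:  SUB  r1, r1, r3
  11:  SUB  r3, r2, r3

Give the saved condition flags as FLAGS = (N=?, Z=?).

FLAGS = (N=1, Z=0)

after  0: r0=0xbb r1=0x20 r2=0x9b r3=0xeb  N=1 Z=0
after  1: r0=0x20 r1=0x20 r2=0x9b r3=0xeb  N=0 Z=0
after  2: r0=0x20 r1=0x20 r2=0x9b r3=0xeb  N=1 Z=0
after  3: r0=0x20 r1=0x20 r2=0x9b r3=0x86  N=1 Z=0
after  4: r0=0x20 r1=0x20 r2=0x9b r3=0x85  N=1 Z=0
after  5: r0=0x85 r1=0x20 r2=0x9b r3=0x85  N=1 Z=0
after  6: r0=0x85 r1=0x20 r2=0x9b r3=0x85  N=1 Z=0
after  7: r0=0x85 r1=0x20 r2=0x9b r3=0x1e  N=0 Z=0
after  8: r0=0x9b r1=0x20 r2=0x9b r3=0x1e  N=1 Z=0
after  9: r0=0x9b r1=0x20 r2=0x9b r3=0x85  N=1 Z=0
-- IRQ taken; context saved, return-PC = 10 --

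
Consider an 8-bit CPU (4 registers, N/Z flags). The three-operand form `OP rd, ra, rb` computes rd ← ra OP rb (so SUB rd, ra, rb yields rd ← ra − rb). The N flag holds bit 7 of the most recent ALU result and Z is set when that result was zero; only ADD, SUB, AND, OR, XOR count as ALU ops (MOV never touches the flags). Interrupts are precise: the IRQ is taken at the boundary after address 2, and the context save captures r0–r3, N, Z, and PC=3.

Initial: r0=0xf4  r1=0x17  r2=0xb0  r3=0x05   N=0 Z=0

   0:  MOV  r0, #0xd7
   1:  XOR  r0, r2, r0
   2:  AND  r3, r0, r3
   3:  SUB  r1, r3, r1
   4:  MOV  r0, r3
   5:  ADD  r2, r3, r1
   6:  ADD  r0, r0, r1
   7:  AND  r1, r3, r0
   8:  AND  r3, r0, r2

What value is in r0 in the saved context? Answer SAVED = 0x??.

SAVED = 0x67

after  0: r0=0xd7 r1=0x17 r2=0xb0 r3=0x05  N=0 Z=0
after  1: r0=0x67 r1=0x17 r2=0xb0 r3=0x05  N=0 Z=0
after  2: r0=0x67 r1=0x17 r2=0xb0 r3=0x05  N=0 Z=0
-- IRQ taken; context saved, return-PC = 3 --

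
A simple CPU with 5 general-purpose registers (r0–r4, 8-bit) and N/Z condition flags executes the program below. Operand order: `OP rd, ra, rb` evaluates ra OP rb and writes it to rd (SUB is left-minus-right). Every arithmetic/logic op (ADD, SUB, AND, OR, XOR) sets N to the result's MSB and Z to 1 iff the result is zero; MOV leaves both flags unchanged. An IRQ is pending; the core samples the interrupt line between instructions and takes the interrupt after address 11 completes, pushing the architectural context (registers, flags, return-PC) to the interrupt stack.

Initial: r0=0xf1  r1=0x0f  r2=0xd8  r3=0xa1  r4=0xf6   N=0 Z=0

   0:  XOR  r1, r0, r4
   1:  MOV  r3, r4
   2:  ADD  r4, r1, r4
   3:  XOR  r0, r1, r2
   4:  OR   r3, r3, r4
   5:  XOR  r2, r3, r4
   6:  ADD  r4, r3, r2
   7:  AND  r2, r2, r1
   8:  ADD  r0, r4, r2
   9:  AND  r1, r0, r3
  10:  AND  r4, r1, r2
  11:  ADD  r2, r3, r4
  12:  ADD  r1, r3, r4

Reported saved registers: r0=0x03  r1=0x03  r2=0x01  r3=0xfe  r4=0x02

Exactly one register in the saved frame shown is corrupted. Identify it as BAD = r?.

after  0: r0=0xf1 r1=0x07 r2=0xd8 r3=0xa1 r4=0xf6  N=0 Z=0
after  1: r0=0xf1 r1=0x07 r2=0xd8 r3=0xf6 r4=0xf6  N=0 Z=0
after  2: r0=0xf1 r1=0x07 r2=0xd8 r3=0xf6 r4=0xfd  N=1 Z=0
after  3: r0=0xdf r1=0x07 r2=0xd8 r3=0xf6 r4=0xfd  N=1 Z=0
after  4: r0=0xdf r1=0x07 r2=0xd8 r3=0xff r4=0xfd  N=1 Z=0
after  5: r0=0xdf r1=0x07 r2=0x02 r3=0xff r4=0xfd  N=0 Z=0
after  6: r0=0xdf r1=0x07 r2=0x02 r3=0xff r4=0x01  N=0 Z=0
after  7: r0=0xdf r1=0x07 r2=0x02 r3=0xff r4=0x01  N=0 Z=0
after  8: r0=0x03 r1=0x07 r2=0x02 r3=0xff r4=0x01  N=0 Z=0
after  9: r0=0x03 r1=0x03 r2=0x02 r3=0xff r4=0x01  N=0 Z=0
after 10: r0=0x03 r1=0x03 r2=0x02 r3=0xff r4=0x02  N=0 Z=0
after 11: r0=0x03 r1=0x03 r2=0x01 r3=0xff r4=0x02  N=0 Z=0
-- IRQ taken; context saved, return-PC = 12 --
mismatch: r3: reported 0xfe vs actual 0xff

BAD = r3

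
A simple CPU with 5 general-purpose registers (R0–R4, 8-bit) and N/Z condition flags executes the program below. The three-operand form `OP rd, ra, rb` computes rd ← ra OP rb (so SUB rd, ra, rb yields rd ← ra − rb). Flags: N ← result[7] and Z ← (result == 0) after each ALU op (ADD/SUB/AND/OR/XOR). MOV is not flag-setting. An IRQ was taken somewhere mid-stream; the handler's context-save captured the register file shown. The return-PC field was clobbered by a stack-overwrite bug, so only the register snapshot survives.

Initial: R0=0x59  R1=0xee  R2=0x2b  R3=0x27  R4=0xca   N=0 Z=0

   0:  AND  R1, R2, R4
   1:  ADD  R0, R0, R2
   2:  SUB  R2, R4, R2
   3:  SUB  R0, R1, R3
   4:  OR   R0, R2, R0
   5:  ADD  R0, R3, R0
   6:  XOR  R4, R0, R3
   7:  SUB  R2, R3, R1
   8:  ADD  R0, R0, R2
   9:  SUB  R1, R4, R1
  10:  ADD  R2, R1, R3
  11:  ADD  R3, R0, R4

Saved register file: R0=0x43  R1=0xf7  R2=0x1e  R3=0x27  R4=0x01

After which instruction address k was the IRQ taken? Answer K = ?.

after  0: R0=0x59 R1=0x0a R2=0x2b R3=0x27 R4=0xca  N=0 Z=0
after  1: R0=0x84 R1=0x0a R2=0x2b R3=0x27 R4=0xca  N=1 Z=0
after  2: R0=0x84 R1=0x0a R2=0x9f R3=0x27 R4=0xca  N=1 Z=0
after  3: R0=0xe3 R1=0x0a R2=0x9f R3=0x27 R4=0xca  N=1 Z=0
after  4: R0=0xff R1=0x0a R2=0x9f R3=0x27 R4=0xca  N=1 Z=0
after  5: R0=0x26 R1=0x0a R2=0x9f R3=0x27 R4=0xca  N=0 Z=0
after  6: R0=0x26 R1=0x0a R2=0x9f R3=0x27 R4=0x01  N=0 Z=0
after  7: R0=0x26 R1=0x0a R2=0x1d R3=0x27 R4=0x01  N=0 Z=0
after  8: R0=0x43 R1=0x0a R2=0x1d R3=0x27 R4=0x01  N=0 Z=0
after  9: R0=0x43 R1=0xf7 R2=0x1d R3=0x27 R4=0x01  N=1 Z=0
after 10: R0=0x43 R1=0xf7 R2=0x1e R3=0x27 R4=0x01  N=0 Z=0
-- IRQ taken; context saved, return-PC = 11 --

K = 10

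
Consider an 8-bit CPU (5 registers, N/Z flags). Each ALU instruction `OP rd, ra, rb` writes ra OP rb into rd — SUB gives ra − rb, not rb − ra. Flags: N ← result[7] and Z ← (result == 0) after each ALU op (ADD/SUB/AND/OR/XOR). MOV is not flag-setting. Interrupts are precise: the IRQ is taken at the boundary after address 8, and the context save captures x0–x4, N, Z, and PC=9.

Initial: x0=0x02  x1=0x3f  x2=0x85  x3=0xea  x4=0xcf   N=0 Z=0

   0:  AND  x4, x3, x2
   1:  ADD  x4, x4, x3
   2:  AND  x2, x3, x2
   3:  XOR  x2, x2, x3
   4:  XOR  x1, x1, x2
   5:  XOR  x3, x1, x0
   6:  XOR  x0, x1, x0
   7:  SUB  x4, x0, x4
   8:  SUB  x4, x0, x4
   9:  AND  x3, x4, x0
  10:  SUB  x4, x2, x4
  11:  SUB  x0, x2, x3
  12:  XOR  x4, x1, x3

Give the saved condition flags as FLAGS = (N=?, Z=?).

FLAGS = (N=0, Z=0)

after  0: x0=0x02 x1=0x3f x2=0x85 x3=0xea x4=0x80  N=1 Z=0
after  1: x0=0x02 x1=0x3f x2=0x85 x3=0xea x4=0x6a  N=0 Z=0
after  2: x0=0x02 x1=0x3f x2=0x80 x3=0xea x4=0x6a  N=1 Z=0
after  3: x0=0x02 x1=0x3f x2=0x6a x3=0xea x4=0x6a  N=0 Z=0
after  4: x0=0x02 x1=0x55 x2=0x6a x3=0xea x4=0x6a  N=0 Z=0
after  5: x0=0x02 x1=0x55 x2=0x6a x3=0x57 x4=0x6a  N=0 Z=0
after  6: x0=0x57 x1=0x55 x2=0x6a x3=0x57 x4=0x6a  N=0 Z=0
after  7: x0=0x57 x1=0x55 x2=0x6a x3=0x57 x4=0xed  N=1 Z=0
after  8: x0=0x57 x1=0x55 x2=0x6a x3=0x57 x4=0x6a  N=0 Z=0
-- IRQ taken; context saved, return-PC = 9 --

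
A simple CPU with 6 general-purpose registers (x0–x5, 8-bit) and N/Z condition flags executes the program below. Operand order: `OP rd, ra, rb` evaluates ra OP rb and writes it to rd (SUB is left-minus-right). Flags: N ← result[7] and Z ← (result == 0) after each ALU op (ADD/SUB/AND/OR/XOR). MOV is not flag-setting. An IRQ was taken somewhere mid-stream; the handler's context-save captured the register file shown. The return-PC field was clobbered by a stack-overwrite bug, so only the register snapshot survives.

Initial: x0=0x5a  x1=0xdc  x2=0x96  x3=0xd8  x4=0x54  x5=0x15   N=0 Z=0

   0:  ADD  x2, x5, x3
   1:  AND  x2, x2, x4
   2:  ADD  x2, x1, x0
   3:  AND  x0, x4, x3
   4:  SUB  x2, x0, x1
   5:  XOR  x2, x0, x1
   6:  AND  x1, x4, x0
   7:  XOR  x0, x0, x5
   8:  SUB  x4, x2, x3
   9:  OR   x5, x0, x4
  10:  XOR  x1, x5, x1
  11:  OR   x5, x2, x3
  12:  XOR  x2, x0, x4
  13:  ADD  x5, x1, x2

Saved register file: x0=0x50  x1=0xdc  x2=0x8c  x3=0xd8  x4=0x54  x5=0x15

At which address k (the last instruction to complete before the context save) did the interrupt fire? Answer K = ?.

after  0: x0=0x5a x1=0xdc x2=0xed x3=0xd8 x4=0x54 x5=0x15  N=1 Z=0
after  1: x0=0x5a x1=0xdc x2=0x44 x3=0xd8 x4=0x54 x5=0x15  N=0 Z=0
after  2: x0=0x5a x1=0xdc x2=0x36 x3=0xd8 x4=0x54 x5=0x15  N=0 Z=0
after  3: x0=0x50 x1=0xdc x2=0x36 x3=0xd8 x4=0x54 x5=0x15  N=0 Z=0
after  4: x0=0x50 x1=0xdc x2=0x74 x3=0xd8 x4=0x54 x5=0x15  N=0 Z=0
after  5: x0=0x50 x1=0xdc x2=0x8c x3=0xd8 x4=0x54 x5=0x15  N=1 Z=0
-- IRQ taken; context saved, return-PC = 6 --

K = 5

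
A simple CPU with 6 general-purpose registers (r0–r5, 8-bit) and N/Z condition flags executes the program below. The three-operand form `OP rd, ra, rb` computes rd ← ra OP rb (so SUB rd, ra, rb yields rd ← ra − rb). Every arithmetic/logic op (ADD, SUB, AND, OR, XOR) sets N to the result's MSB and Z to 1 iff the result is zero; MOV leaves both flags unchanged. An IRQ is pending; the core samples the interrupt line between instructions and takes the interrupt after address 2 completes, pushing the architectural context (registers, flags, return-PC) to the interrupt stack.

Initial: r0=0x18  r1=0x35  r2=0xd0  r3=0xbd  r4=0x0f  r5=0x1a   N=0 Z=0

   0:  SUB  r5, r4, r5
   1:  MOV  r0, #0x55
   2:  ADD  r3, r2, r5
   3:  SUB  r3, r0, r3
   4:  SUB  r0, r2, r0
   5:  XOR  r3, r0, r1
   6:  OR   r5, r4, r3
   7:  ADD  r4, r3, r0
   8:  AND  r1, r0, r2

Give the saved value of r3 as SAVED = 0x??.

SAVED = 0xc5

after  0: r0=0x18 r1=0x35 r2=0xd0 r3=0xbd r4=0x0f r5=0xf5  N=1 Z=0
after  1: r0=0x55 r1=0x35 r2=0xd0 r3=0xbd r4=0x0f r5=0xf5  N=1 Z=0
after  2: r0=0x55 r1=0x35 r2=0xd0 r3=0xc5 r4=0x0f r5=0xf5  N=1 Z=0
-- IRQ taken; context saved, return-PC = 3 --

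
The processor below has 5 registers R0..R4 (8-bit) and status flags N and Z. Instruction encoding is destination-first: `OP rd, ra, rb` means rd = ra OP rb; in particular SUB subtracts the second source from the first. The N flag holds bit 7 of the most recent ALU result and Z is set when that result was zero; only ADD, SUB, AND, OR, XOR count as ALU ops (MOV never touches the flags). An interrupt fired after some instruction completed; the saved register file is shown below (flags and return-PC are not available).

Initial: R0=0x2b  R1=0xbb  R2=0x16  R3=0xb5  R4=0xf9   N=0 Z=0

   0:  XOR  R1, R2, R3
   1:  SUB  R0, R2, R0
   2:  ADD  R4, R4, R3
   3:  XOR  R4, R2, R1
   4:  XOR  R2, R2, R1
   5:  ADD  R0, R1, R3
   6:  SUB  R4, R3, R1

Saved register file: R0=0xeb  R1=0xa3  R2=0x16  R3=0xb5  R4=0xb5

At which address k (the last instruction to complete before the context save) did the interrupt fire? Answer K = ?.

after  0: R0=0x2b R1=0xa3 R2=0x16 R3=0xb5 R4=0xf9  N=1 Z=0
after  1: R0=0xeb R1=0xa3 R2=0x16 R3=0xb5 R4=0xf9  N=1 Z=0
after  2: R0=0xeb R1=0xa3 R2=0x16 R3=0xb5 R4=0xae  N=1 Z=0
after  3: R0=0xeb R1=0xa3 R2=0x16 R3=0xb5 R4=0xb5  N=1 Z=0
-- IRQ taken; context saved, return-PC = 4 --

K = 3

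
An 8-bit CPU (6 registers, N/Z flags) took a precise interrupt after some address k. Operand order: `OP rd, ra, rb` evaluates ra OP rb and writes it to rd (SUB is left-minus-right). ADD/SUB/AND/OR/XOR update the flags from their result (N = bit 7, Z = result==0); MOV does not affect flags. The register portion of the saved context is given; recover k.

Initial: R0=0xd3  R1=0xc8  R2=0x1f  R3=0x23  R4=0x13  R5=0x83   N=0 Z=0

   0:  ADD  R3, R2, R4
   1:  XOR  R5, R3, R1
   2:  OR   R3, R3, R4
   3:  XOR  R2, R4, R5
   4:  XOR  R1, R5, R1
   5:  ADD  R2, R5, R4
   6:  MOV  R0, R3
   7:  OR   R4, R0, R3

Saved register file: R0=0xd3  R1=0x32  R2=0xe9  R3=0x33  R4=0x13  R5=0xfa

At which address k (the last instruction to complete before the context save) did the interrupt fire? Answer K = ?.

after  0: R0=0xd3 R1=0xc8 R2=0x1f R3=0x32 R4=0x13 R5=0x83  N=0 Z=0
after  1: R0=0xd3 R1=0xc8 R2=0x1f R3=0x32 R4=0x13 R5=0xfa  N=1 Z=0
after  2: R0=0xd3 R1=0xc8 R2=0x1f R3=0x33 R4=0x13 R5=0xfa  N=0 Z=0
after  3: R0=0xd3 R1=0xc8 R2=0xe9 R3=0x33 R4=0x13 R5=0xfa  N=1 Z=0
after  4: R0=0xd3 R1=0x32 R2=0xe9 R3=0x33 R4=0x13 R5=0xfa  N=0 Z=0
-- IRQ taken; context saved, return-PC = 5 --

K = 4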